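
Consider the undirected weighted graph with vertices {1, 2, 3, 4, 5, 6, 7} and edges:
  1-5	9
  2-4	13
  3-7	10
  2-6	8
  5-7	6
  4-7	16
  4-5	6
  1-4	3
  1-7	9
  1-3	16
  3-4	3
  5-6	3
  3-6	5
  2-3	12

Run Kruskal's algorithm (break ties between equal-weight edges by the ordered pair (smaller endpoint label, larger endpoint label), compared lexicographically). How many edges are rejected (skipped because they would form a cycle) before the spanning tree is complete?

Kruskal's algorithm — process edges by increasing weight (ties by edge label):
1-4 (3): add. Components now {1,4} {2} {3} {5} {6} {7}
3-4 (3): add. Components now {1,3,4} {2} {5} {6} {7}
5-6 (3): add. Components now {1,3,4} {2} {5,6} {7}
3-6 (5): add. Components now {1,3,4,5,6} {2} {7}
4-5 (6): skip — 4 and 5 already connected.
5-7 (6): add. Components now {1,3,4,5,6,7} {2}
2-6 (8): add. Components now {1,2,3,4,5,6,7}
Edges rejected before the tree was complete: 1.

1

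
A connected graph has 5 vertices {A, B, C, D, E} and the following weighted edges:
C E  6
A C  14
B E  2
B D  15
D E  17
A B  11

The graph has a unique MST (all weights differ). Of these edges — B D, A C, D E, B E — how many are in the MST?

Kruskal's algorithm — process edges by increasing weight (ties by edge label):
B E (2): add — endpoints in different components.
C E (6): add — endpoints in different components.
A B (11): add — endpoints in different components.
A C (14): skip — A and C already connected.
B D (15): add — endpoints in different components.
MST edge set: {B E, C E, A B, B D}.
Of the listed edges, {B D, B E} are in the MST → 2.

2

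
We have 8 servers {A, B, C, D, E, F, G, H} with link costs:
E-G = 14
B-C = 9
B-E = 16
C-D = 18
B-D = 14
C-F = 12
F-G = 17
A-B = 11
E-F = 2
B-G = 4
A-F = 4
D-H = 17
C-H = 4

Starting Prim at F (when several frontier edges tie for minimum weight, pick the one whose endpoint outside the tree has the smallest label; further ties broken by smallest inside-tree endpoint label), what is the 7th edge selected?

Grow the tree from F using Prim:
Step 1: cheapest edge leaving the tree is E-F (2); add E.
Step 2: cheapest edge leaving the tree is A-F (4); add A.
Step 3: cheapest edge leaving the tree is A-B (11); add B.
Step 4: cheapest edge leaving the tree is B-G (4); add G.
Step 5: cheapest edge leaving the tree is B-C (9); add C.
Step 6: cheapest edge leaving the tree is C-H (4); add H.
Step 7: cheapest edge leaving the tree is B-D (14); add D.
The 7th edge added is B-D.

B-D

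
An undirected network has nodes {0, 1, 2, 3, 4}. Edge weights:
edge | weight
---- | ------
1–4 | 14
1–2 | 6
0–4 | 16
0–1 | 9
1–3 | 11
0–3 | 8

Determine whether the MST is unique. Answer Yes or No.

Kruskal's algorithm — process edges by increasing weight (ties by edge label):
1–2 (6): add. Components now {0} {1,2} {3} {4}
0–3 (8): add. Components now {0,3} {1,2} {4}
0–1 (9): add. Components now {0,1,2,3} {4}
1–3 (11): skip — 1 and 3 already connected.
1–4 (14): add. Components now {0,1,2,3,4}
Every non-tree edge has weight strictly greater than the heaviest edge on the tree path between its endpoints, so the MST is unique.

Yes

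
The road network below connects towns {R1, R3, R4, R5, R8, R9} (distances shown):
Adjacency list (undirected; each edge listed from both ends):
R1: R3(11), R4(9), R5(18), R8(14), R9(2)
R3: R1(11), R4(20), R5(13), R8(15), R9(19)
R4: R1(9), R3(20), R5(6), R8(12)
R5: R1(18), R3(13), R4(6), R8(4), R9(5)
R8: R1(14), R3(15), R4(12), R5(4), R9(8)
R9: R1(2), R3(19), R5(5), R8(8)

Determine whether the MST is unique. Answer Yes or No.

Yes

Sort edges by weight, then run Kruskal:
R1–R9 (2): add. Components now {R1,R9} {R3} {R8} {R5} {R4}
R5–R8 (4): add. Components now {R1,R9} {R3} {R5,R8} {R4}
R5–R9 (5): add. Components now {R1,R5,R8,R9} {R3} {R4}
R4–R5 (6): add. Components now {R1,R4,R5,R8,R9} {R3}
R8–R9 (8): skip — R8 and R9 already connected.
R1–R4 (9): skip — R1 and R4 already connected.
R1–R3 (11): add. Components now {R1,R3,R4,R5,R8,R9}
Every non-tree edge has weight strictly greater than the heaviest edge on the tree path between its endpoints, so the MST is unique.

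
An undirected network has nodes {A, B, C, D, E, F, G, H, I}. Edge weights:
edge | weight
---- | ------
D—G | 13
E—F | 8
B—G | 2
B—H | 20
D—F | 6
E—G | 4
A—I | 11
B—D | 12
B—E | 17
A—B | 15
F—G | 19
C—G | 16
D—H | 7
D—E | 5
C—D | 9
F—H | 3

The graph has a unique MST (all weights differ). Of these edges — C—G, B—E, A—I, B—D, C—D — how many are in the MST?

Kruskal: consider edges lightest-first.
B—G (2): add — endpoints in different components.
F—H (3): add — endpoints in different components.
E—G (4): add — endpoints in different components.
D—E (5): add — endpoints in different components.
D—F (6): add — endpoints in different components.
D—H (7): skip — D and H already connected.
E—F (8): skip — E and F already connected.
C—D (9): add — endpoints in different components.
A—I (11): add — endpoints in different components.
B—D (12): skip — B and D already connected.
D—G (13): skip — D and G already connected.
A—B (15): add — endpoints in different components.
MST edge set: {B—G, F—H, E—G, D—E, D—F, C—D, A—I, A—B}.
Of the listed edges, {A—I, C—D} are in the MST → 2.

2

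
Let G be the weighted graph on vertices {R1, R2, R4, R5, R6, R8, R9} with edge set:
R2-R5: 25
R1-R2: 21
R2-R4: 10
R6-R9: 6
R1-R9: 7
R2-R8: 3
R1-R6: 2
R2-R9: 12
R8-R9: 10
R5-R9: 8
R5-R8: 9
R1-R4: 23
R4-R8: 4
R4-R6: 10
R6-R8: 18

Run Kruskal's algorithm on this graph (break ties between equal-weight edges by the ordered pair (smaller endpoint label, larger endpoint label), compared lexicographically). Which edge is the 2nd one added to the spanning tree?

Kruskal: consider edges lightest-first.
R1-R6 (2): add — endpoints in different components.
R2-R8 (3): add — endpoints in different components.
R4-R8 (4): add — endpoints in different components.
R6-R9 (6): add — endpoints in different components.
R1-R9 (7): skip — R9 and R1 already connected.
R5-R9 (8): add — endpoints in different components.
R5-R8 (9): add — endpoints in different components.
The 2nd edge added is R2-R8.

R2-R8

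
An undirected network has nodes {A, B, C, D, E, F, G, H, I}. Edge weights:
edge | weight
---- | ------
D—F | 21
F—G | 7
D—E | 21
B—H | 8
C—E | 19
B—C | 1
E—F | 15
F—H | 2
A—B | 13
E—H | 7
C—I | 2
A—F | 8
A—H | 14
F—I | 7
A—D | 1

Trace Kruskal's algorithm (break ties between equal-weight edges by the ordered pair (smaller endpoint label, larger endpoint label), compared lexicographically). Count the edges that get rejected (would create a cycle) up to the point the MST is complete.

Kruskal's algorithm — process edges by increasing weight (ties by edge label):
A—D (1): add — endpoints in different components.
B—C (1): add — endpoints in different components.
C—I (2): add — endpoints in different components.
F—H (2): add — endpoints in different components.
E—H (7): add — endpoints in different components.
F—G (7): add — endpoints in different components.
F—I (7): add — endpoints in different components.
A—F (8): add — endpoints in different components.
Edges rejected before the tree was complete: 0.

0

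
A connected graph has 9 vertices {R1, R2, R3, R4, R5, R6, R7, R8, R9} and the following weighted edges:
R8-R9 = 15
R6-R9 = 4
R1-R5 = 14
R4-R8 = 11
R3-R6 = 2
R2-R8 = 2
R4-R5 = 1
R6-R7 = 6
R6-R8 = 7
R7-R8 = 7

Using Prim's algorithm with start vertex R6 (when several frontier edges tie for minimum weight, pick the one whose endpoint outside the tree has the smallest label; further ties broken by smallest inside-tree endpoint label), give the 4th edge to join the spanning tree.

R6-R8

Prim's algorithm from R6:
Step 1: frontier [R3-R6 2, R6-R9 4, R6-R7 6, R6-R8 7] → take R3-R6 (2); add R3.
Step 2: frontier [R6-R9 4, R6-R7 6, R6-R8 7] → take R6-R9 (4); add R9.
Step 3: frontier [R6-R7 6, R6-R8 7, R8-R9 15] → take R6-R7 (6); add R7.
Step 4: frontier [R6-R8 7, R7-R8 7, R8-R9 15] → take R6-R8 (7); add R8.
Step 5: frontier [R2-R8 2, R4-R8 11] → take R2-R8 (2); add R2.
Step 6: frontier [R4-R8 11] → take R4-R8 (11); add R4.
Step 7: frontier [R4-R5 1] → take R4-R5 (1); add R5.
Step 8: frontier [R1-R5 14] → take R1-R5 (14); add R1.
The 4th edge added is R6-R8.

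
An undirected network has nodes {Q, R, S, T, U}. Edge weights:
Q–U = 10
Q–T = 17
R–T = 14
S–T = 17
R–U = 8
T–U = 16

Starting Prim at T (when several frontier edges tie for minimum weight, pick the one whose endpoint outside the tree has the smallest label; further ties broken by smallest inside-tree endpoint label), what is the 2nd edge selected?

R-U

Prim's algorithm from T:
Step 1: cheapest edge leaving the tree is R–T (14); add R.
Step 2: cheapest edge leaving the tree is R–U (8); add U.
Step 3: cheapest edge leaving the tree is Q–U (10); add Q.
Step 4: cheapest edge leaving the tree is S–T (17); add S.
The 2nd edge added is R–U.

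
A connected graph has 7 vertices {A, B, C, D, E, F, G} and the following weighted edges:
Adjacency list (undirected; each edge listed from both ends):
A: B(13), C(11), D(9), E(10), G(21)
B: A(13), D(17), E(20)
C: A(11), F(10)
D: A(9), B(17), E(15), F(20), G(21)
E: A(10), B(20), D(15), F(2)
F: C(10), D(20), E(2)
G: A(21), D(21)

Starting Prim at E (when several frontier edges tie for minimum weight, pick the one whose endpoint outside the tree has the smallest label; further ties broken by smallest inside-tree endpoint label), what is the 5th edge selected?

A-B

Prim, starting at E.
Step 1: cheapest edge leaving the tree is E–F (2); add F.
Step 2: cheapest edge leaving the tree is A–E (10); add A.
Step 3: cheapest edge leaving the tree is A–D (9); add D.
Step 4: cheapest edge leaving the tree is C–F (10); add C.
Step 5: cheapest edge leaving the tree is A–B (13); add B.
Step 6: cheapest edge leaving the tree is A–G (21); add G.
The 5th edge added is A–B.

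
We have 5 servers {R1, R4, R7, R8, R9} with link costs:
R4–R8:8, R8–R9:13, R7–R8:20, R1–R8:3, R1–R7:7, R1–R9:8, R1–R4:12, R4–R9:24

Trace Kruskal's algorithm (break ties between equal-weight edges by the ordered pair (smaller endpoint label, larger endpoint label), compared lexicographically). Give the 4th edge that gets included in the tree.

R4-R8

Kruskal: consider edges lightest-first.
R1–R8 (3): add — endpoints in different components.
R1–R7 (7): add — endpoints in different components.
R1–R9 (8): add — endpoints in different components.
R4–R8 (8): add — endpoints in different components.
The 4th edge added is R4–R8.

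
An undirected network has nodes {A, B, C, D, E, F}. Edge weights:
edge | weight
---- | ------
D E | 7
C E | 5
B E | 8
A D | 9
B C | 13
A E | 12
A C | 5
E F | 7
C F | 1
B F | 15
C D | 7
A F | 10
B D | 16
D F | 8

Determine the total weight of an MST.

Grow the tree from E using Prim:
Step 1: cheapest edge leaving the tree is C E (5); add C.
Step 2: cheapest edge leaving the tree is C F (1); add F.
Step 3: cheapest edge leaving the tree is A C (5); add A.
Step 4: cheapest edge leaving the tree is C D (7); add D.
Step 5: cheapest edge leaving the tree is B E (8); add B.
MST edges: C E, C F, A C, C D, B E; total weight 5+1+5+7+8 = 26.

26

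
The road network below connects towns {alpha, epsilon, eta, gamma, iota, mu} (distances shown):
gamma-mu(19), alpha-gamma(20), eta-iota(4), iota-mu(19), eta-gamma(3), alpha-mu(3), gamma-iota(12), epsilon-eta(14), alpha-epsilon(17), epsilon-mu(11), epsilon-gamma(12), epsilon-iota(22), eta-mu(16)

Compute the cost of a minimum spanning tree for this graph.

33

Prim, starting at alpha.
Step 1: cheapest edge leaving the tree is alpha-mu (3); add mu.
Step 2: cheapest edge leaving the tree is epsilon-mu (11); add epsilon.
Step 3: cheapest edge leaving the tree is epsilon-gamma (12); add gamma.
Step 4: cheapest edge leaving the tree is eta-gamma (3); add eta.
Step 5: cheapest edge leaving the tree is eta-iota (4); add iota.
MST edges: alpha-mu, epsilon-mu, epsilon-gamma, eta-gamma, eta-iota; total weight 3+11+12+3+4 = 33.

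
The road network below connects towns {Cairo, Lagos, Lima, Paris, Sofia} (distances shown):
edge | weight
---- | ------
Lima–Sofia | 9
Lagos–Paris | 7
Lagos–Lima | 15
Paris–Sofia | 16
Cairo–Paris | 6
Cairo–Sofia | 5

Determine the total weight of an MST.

27

Prim, starting at Cairo.
Step 1: cheapest edge leaving the tree is Cairo–Sofia (5); add Sofia.
Step 2: cheapest edge leaving the tree is Cairo–Paris (6); add Paris.
Step 3: cheapest edge leaving the tree is Lagos–Paris (7); add Lagos.
Step 4: cheapest edge leaving the tree is Lima–Sofia (9); add Lima.
MST edges: Cairo–Sofia, Cairo–Paris, Lagos–Paris, Lima–Sofia; total weight 5+6+7+9 = 27.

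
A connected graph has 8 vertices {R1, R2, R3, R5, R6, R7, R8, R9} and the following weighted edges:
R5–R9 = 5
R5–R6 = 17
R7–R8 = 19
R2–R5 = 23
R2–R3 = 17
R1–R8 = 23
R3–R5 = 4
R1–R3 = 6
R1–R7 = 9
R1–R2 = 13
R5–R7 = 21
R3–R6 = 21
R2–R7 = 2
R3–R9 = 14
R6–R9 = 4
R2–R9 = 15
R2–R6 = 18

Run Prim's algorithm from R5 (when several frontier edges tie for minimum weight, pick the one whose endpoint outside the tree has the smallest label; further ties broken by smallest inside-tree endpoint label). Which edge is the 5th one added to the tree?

Prim, starting at R5.
Step 1: cheapest edge leaving the tree is R3–R5 (4); add R3.
Step 2: cheapest edge leaving the tree is R5–R9 (5); add R9.
Step 3: cheapest edge leaving the tree is R6–R9 (4); add R6.
Step 4: cheapest edge leaving the tree is R1–R3 (6); add R1.
Step 5: cheapest edge leaving the tree is R1–R7 (9); add R7.
Step 6: cheapest edge leaving the tree is R2–R7 (2); add R2.
Step 7: cheapest edge leaving the tree is R7–R8 (19); add R8.
The 5th edge added is R1–R7.

R1-R7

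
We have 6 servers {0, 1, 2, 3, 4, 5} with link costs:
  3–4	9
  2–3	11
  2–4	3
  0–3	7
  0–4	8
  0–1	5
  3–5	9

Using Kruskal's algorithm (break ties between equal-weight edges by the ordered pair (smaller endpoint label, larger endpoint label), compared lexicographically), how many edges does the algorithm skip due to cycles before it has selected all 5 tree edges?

1

Kruskal: consider edges lightest-first.
2–4 (3): add — endpoints in different components.
0–1 (5): add — endpoints in different components.
0–3 (7): add — endpoints in different components.
0–4 (8): add — endpoints in different components.
3–4 (9): skip — 3 and 4 already connected.
3–5 (9): add — endpoints in different components.
Edges rejected before the tree was complete: 1.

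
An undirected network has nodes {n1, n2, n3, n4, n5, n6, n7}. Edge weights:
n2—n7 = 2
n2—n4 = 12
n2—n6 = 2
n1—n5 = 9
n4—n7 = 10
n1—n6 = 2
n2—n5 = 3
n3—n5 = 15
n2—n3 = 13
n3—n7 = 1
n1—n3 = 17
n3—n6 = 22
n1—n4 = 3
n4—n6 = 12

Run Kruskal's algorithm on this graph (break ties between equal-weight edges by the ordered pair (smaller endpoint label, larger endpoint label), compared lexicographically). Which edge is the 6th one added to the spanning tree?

Sort edges by weight, then run Kruskal:
n3—n7 (1): add. Components now {n2} {n3,n7} {n4} {n6} {n1} {n5}
n1—n6 (2): add. Components now {n2} {n3,n7} {n4} {n1,n6} {n5}
n2—n6 (2): add. Components now {n1,n2,n6} {n3,n7} {n4} {n5}
n2—n7 (2): add. Components now {n1,n2,n3,n6,n7} {n4} {n5}
n1—n4 (3): add. Components now {n1,n2,n3,n4,n6,n7} {n5}
n2—n5 (3): add. Components now {n1,n2,n3,n4,n5,n6,n7}
The 6th edge added is n2—n5.

n2-n5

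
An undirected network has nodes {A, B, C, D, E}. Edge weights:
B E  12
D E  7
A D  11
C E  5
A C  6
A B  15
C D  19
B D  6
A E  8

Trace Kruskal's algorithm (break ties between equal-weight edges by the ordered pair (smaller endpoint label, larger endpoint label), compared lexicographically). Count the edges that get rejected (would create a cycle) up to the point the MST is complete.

Sort edges by weight, then run Kruskal:
C E (5): add. Components now {A} {B} {C,E} {D}
A C (6): add. Components now {A,C,E} {B} {D}
B D (6): add. Components now {A,C,E} {B,D}
D E (7): add. Components now {A,B,C,D,E}
Edges rejected before the tree was complete: 0.

0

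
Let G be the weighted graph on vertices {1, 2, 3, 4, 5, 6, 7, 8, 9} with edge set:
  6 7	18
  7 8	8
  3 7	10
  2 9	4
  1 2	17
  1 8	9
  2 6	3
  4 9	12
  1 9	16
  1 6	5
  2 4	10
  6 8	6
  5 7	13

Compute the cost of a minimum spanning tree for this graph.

59

Prim, starting at 1.
Step 1: frontier [1 6 5, 1 8 9, 1 9 16, 1 2 17] → take 1 6 (5); add 6.
Step 2: frontier [1 8 9, 1 9 16, 1 2 17, 2 6 3, 6 8 6, 6 7 18] → take 2 6 (3); add 2.
Step 3: frontier [1 8 9, 1 9 16, 2 9 4, 2 4 10, 6 8 6, 6 7 18] → take 2 9 (4); add 9.
Step 4: frontier [1 8 9, 2 4 10, 6 8 6, 6 7 18, 4 9 12] → take 6 8 (6); add 8.
Step 5: frontier [2 4 10, 6 7 18, 7 8 8, 4 9 12] → take 7 8 (8); add 7.
Step 6: frontier [2 4 10, 3 7 10, 5 7 13, 4 9 12] → take 3 7 (10); add 3.
Step 7: frontier [2 4 10, 5 7 13, 4 9 12] → take 2 4 (10); add 4.
Step 8: frontier [5 7 13] → take 5 7 (13); add 5.
MST edges: 1 6, 2 6, 2 9, 6 8, 7 8, 3 7, 2 4, 5 7; total weight 5+3+4+6+8+10+10+13 = 59.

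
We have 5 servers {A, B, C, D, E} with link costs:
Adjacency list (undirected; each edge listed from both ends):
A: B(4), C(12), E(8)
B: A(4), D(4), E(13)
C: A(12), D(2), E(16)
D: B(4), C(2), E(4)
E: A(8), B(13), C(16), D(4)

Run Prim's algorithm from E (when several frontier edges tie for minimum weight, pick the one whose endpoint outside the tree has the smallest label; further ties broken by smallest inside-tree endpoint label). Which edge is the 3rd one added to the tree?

B-D

Prim's algorithm from E:
Step 1: frontier [D E 4, A E 8, B E 13, C E 16] → take D E (4); add D.
Step 2: frontier [C D 2, B D 4, A E 8, B E 13, C E 16] → take C D (2); add C.
Step 3: frontier [A C 12, B D 4, A E 8, B E 13] → take B D (4); add B.
Step 4: frontier [A B 4, A C 12, A E 8] → take A B (4); add A.
The 3rd edge added is B D.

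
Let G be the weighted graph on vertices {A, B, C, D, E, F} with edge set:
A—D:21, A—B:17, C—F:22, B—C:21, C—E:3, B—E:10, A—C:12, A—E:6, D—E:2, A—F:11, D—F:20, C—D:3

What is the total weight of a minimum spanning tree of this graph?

Kruskal: consider edges lightest-first.
D—E (2): add — endpoints in different components.
C—D (3): add — endpoints in different components.
C—E (3): skip — C and E already connected.
A—E (6): add — endpoints in different components.
B—E (10): add — endpoints in different components.
A—F (11): add — endpoints in different components.
MST edges: D—E, C—D, A—E, B—E, A—F; total weight 2+3+6+10+11 = 32.

32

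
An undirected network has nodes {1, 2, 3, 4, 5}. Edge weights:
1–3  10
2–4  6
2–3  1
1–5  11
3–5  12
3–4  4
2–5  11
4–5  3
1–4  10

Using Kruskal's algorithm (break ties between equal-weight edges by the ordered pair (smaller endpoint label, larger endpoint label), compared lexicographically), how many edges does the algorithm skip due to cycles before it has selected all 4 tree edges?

Kruskal: consider edges lightest-first.
2–3 (1): add — endpoints in different components.
4–5 (3): add — endpoints in different components.
3–4 (4): add — endpoints in different components.
2–4 (6): skip — 2 and 4 already connected.
1–3 (10): add — endpoints in different components.
Edges rejected before the tree was complete: 1.

1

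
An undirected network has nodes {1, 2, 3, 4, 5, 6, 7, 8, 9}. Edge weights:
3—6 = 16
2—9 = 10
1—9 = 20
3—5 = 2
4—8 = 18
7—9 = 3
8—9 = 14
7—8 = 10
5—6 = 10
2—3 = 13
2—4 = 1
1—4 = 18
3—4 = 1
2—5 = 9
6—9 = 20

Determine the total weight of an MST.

55

Kruskal: consider edges lightest-first.
2—4 (1): add — endpoints in different components.
3—4 (1): add — endpoints in different components.
3—5 (2): add — endpoints in different components.
7—9 (3): add — endpoints in different components.
2—5 (9): skip — 2 and 5 already connected.
2—9 (10): add — endpoints in different components.
5—6 (10): add — endpoints in different components.
7—8 (10): add — endpoints in different components.
2—3 (13): skip — 2 and 3 already connected.
8—9 (14): skip — 8 and 9 already connected.
3—6 (16): skip — 3 and 6 already connected.
1—4 (18): add — endpoints in different components.
MST edges: 2—4, 3—4, 3—5, 7—9, 2—9, 5—6, 7—8, 1—4; total weight 1+1+2+3+10+10+10+18 = 55.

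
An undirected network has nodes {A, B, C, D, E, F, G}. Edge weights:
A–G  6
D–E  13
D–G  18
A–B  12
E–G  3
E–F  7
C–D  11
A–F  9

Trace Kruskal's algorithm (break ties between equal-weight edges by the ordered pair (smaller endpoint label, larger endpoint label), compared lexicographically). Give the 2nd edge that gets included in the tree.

Kruskal's algorithm — process edges by increasing weight (ties by edge label):
E–G (3): add. Components now {A} {B} {C} {D} {E,G} {F}
A–G (6): add. Components now {A,E,G} {B} {C} {D} {F}
E–F (7): add. Components now {A,E,F,G} {B} {C} {D}
A–F (9): skip — A and F already connected.
C–D (11): add. Components now {A,E,F,G} {B} {C,D}
A–B (12): add. Components now {A,B,E,F,G} {C,D}
D–E (13): add. Components now {A,B,C,D,E,F,G}
The 2nd edge added is A–G.

A-G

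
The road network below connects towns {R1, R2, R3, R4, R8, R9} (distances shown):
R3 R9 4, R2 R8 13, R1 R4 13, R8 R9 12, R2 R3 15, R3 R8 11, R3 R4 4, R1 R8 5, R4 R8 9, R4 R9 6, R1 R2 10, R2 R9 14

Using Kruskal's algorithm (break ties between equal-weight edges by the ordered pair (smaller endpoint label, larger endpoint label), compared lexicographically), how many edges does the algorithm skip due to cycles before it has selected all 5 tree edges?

Kruskal: consider edges lightest-first.
R3 R4 (4): add. Components now {R3,R4} {R8} {R2} {R1} {R9}
R3 R9 (4): add. Components now {R3,R4,R9} {R8} {R2} {R1}
R1 R8 (5): add. Components now {R3,R4,R9} {R1,R8} {R2}
R4 R9 (6): skip — R4 and R9 already connected.
R4 R8 (9): add. Components now {R1,R3,R4,R8,R9} {R2}
R1 R2 (10): add. Components now {R1,R2,R3,R4,R8,R9}
Edges rejected before the tree was complete: 1.

1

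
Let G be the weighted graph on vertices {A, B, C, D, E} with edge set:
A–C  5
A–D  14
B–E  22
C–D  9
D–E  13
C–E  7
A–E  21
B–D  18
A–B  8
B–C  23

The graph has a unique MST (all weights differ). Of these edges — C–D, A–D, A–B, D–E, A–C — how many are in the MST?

Kruskal's algorithm — process edges by increasing weight (ties by edge label):
A–C (5): add. Components now {A,C} {B} {D} {E}
C–E (7): add. Components now {A,C,E} {B} {D}
A–B (8): add. Components now {A,B,C,E} {D}
C–D (9): add. Components now {A,B,C,D,E}
MST edge set: {A–C, C–E, A–B, C–D}.
Of the listed edges, {C–D, A–B, A–C} are in the MST → 3.

3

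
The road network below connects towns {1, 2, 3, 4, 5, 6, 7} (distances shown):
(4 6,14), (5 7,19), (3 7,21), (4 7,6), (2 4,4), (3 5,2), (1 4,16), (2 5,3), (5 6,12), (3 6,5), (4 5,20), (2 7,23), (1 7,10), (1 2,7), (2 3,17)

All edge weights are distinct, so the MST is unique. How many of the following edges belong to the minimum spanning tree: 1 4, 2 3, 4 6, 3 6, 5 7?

Kruskal's algorithm — process edges by increasing weight (ties by edge label):
3 5 (2): add. Components now {1} {2} {3,5} {4} {6} {7}
2 5 (3): add. Components now {1} {2,3,5} {4} {6} {7}
2 4 (4): add. Components now {1} {2,3,4,5} {6} {7}
3 6 (5): add. Components now {1} {2,3,4,5,6} {7}
4 7 (6): add. Components now {1} {2,3,4,5,6,7}
1 2 (7): add. Components now {1,2,3,4,5,6,7}
MST edge set: {3 5, 2 5, 2 4, 3 6, 4 7, 1 2}.
Of the listed edges, {3 6} are in the MST → 1.

1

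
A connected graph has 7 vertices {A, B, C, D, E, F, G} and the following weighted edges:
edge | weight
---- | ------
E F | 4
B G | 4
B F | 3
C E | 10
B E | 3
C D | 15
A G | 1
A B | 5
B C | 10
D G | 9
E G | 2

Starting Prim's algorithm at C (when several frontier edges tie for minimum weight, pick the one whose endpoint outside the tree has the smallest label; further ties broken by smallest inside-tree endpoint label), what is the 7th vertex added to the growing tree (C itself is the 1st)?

Grow the tree from C using Prim:
Step 1: cheapest edge leaving the tree is B C (10); add B.
Step 2: cheapest edge leaving the tree is B E (3); add E.
Step 3: cheapest edge leaving the tree is E G (2); add G.
Step 4: cheapest edge leaving the tree is A G (1); add A.
Step 5: cheapest edge leaving the tree is B F (3); add F.
Step 6: cheapest edge leaving the tree is D G (9); add D.
Vertex order: C, B, E, G, A, F, D. The 7th vertex is D.

D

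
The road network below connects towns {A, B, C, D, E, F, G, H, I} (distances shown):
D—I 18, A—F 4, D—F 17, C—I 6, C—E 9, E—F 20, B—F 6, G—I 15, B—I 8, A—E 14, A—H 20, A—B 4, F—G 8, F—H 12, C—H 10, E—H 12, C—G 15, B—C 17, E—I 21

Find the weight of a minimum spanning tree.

66

Sort edges by weight, then run Kruskal:
A—B (4): add — endpoints in different components.
A—F (4): add — endpoints in different components.
B—F (6): skip — B and F already connected.
C—I (6): add — endpoints in different components.
B—I (8): add — endpoints in different components.
F—G (8): add — endpoints in different components.
C—E (9): add — endpoints in different components.
C—H (10): add — endpoints in different components.
E—H (12): skip — E and H already connected.
F—H (12): skip — F and H already connected.
A—E (14): skip — A and E already connected.
C—G (15): skip — C and G already connected.
G—I (15): skip — G and I already connected.
B—C (17): skip — B and C already connected.
D—F (17): add — endpoints in different components.
MST edges: A—B, A—F, C—I, B—I, F—G, C—E, C—H, D—F; total weight 4+4+6+8+8+9+10+17 = 66.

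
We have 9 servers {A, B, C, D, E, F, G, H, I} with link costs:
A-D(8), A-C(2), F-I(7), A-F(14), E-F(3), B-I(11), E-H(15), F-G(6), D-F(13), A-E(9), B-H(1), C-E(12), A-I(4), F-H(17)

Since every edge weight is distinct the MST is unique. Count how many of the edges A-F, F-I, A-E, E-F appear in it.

2

Sort edges by weight, then run Kruskal:
B-H (1): add — endpoints in different components.
A-C (2): add — endpoints in different components.
E-F (3): add — endpoints in different components.
A-I (4): add — endpoints in different components.
F-G (6): add — endpoints in different components.
F-I (7): add — endpoints in different components.
A-D (8): add — endpoints in different components.
A-E (9): skip — A and E already connected.
B-I (11): add — endpoints in different components.
MST edge set: {B-H, A-C, E-F, A-I, F-G, F-I, A-D, B-I}.
Of the listed edges, {F-I, E-F} are in the MST → 2.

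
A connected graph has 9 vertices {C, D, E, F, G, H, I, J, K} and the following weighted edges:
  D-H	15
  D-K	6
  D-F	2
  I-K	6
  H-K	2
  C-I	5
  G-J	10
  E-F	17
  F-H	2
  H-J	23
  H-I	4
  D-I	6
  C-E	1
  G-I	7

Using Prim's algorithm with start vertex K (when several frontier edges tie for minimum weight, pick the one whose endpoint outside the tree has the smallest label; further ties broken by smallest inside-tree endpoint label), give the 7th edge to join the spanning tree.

Prim, starting at K.
Step 1: cheapest edge leaving the tree is H-K (2); add H.
Step 2: cheapest edge leaving the tree is F-H (2); add F.
Step 3: cheapest edge leaving the tree is D-F (2); add D.
Step 4: cheapest edge leaving the tree is H-I (4); add I.
Step 5: cheapest edge leaving the tree is C-I (5); add C.
Step 6: cheapest edge leaving the tree is C-E (1); add E.
Step 7: cheapest edge leaving the tree is G-I (7); add G.
Step 8: cheapest edge leaving the tree is G-J (10); add J.
The 7th edge added is G-I.

G-I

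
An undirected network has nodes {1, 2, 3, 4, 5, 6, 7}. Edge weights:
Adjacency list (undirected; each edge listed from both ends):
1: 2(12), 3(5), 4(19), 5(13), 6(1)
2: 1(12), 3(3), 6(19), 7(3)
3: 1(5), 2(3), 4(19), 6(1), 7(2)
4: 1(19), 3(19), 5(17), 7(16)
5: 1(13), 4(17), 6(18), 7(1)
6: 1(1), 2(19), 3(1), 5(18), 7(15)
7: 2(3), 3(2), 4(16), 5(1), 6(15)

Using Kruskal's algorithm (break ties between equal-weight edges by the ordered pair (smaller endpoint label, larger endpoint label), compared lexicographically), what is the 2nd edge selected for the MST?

Sort edges by weight, then run Kruskal:
1—6 (1): add. Components now {1,6} {2} {3} {4} {5} {7}
3—6 (1): add. Components now {1,3,6} {2} {4} {5} {7}
5—7 (1): add. Components now {1,3,6} {2} {4} {5,7}
3—7 (2): add. Components now {1,3,5,6,7} {2} {4}
2—3 (3): add. Components now {1,2,3,5,6,7} {4}
2—7 (3): skip — 2 and 7 already connected.
1—3 (5): skip — 1 and 3 already connected.
1—2 (12): skip — 1 and 2 already connected.
1—5 (13): skip — 1 and 5 already connected.
6—7 (15): skip — 6 and 7 already connected.
4—7 (16): add. Components now {1,2,3,4,5,6,7}
The 2nd edge added is 3—6.

3-6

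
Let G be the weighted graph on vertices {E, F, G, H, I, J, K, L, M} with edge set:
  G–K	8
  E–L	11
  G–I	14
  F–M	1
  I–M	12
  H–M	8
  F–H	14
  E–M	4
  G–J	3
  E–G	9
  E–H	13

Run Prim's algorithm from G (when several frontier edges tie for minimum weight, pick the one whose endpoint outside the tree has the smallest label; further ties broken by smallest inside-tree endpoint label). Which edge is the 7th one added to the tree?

E-L

Prim's algorithm from G:
Step 1: cheapest edge leaving the tree is G–J (3); add J.
Step 2: cheapest edge leaving the tree is G–K (8); add K.
Step 3: cheapest edge leaving the tree is E–G (9); add E.
Step 4: cheapest edge leaving the tree is E–M (4); add M.
Step 5: cheapest edge leaving the tree is F–M (1); add F.
Step 6: cheapest edge leaving the tree is H–M (8); add H.
Step 7: cheapest edge leaving the tree is E–L (11); add L.
Step 8: cheapest edge leaving the tree is I–M (12); add I.
The 7th edge added is E–L.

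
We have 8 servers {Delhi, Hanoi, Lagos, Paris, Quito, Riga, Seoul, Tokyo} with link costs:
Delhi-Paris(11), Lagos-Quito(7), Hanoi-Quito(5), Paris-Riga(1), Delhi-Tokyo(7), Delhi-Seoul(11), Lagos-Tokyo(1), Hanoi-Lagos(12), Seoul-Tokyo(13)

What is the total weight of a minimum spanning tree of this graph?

43

Prim's algorithm from Tokyo:
Step 1: frontier [Lagos-Tokyo 1, Delhi-Tokyo 7, Seoul-Tokyo 13] → take Lagos-Tokyo (1); add Lagos.
Step 2: frontier [Lagos-Quito 7, Hanoi-Lagos 12, Delhi-Tokyo 7, Seoul-Tokyo 13] → take Delhi-Tokyo (7); add Delhi.
Step 3: frontier [Delhi-Paris 11, Delhi-Seoul 11, Lagos-Quito 7, Hanoi-Lagos 12, Seoul-Tokyo 13] → take Lagos-Quito (7); add Quito.
Step 4: frontier [Delhi-Paris 11, Delhi-Seoul 11, Hanoi-Lagos 12, Hanoi-Quito 5, Seoul-Tokyo 13] → take Hanoi-Quito (5); add Hanoi.
Step 5: frontier [Delhi-Paris 11, Delhi-Seoul 11, Seoul-Tokyo 13] → take Delhi-Paris (11); add Paris.
Step 6: frontier [Delhi-Seoul 11, Paris-Riga 1, Seoul-Tokyo 13] → take Paris-Riga (1); add Riga.
Step 7: frontier [Delhi-Seoul 11, Seoul-Tokyo 13] → take Delhi-Seoul (11); add Seoul.
MST edges: Lagos-Tokyo, Delhi-Tokyo, Lagos-Quito, Hanoi-Quito, Delhi-Paris, Paris-Riga, Delhi-Seoul; total weight 1+7+7+5+11+1+11 = 43.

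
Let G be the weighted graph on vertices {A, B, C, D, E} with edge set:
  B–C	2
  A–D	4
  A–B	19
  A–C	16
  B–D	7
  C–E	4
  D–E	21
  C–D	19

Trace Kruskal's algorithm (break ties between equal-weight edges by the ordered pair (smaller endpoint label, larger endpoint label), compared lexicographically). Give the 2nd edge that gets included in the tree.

A-D

Sort edges by weight, then run Kruskal:
B–C (2): add. Components now {A} {B,C} {D} {E}
A–D (4): add. Components now {A,D} {B,C} {E}
C–E (4): add. Components now {A,D} {B,C,E}
B–D (7): add. Components now {A,B,C,D,E}
The 2nd edge added is A–D.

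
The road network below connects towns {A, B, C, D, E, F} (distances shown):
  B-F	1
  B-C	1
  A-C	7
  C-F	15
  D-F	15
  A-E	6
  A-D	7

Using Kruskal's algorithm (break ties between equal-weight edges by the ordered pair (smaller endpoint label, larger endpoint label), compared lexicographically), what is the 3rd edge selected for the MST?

Kruskal's algorithm — process edges by increasing weight (ties by edge label):
B-C (1): add — endpoints in different components.
B-F (1): add — endpoints in different components.
A-E (6): add — endpoints in different components.
A-C (7): add — endpoints in different components.
A-D (7): add — endpoints in different components.
The 3rd edge added is A-E.

A-E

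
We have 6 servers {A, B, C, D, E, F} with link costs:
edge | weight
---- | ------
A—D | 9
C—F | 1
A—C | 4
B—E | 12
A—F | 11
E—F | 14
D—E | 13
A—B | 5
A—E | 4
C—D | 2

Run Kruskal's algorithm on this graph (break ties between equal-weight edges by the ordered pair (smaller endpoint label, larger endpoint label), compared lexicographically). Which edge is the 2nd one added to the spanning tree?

C-D

Sort edges by weight, then run Kruskal:
C—F (1): add — endpoints in different components.
C—D (2): add — endpoints in different components.
A—C (4): add — endpoints in different components.
A—E (4): add — endpoints in different components.
A—B (5): add — endpoints in different components.
The 2nd edge added is C—D.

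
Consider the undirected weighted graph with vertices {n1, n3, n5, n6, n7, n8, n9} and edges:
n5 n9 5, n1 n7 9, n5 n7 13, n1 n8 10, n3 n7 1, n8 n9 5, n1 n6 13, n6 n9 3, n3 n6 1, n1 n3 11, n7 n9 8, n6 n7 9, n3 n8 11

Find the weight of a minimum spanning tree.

Sort edges by weight, then run Kruskal:
n3 n6 (1): add — endpoints in different components.
n3 n7 (1): add — endpoints in different components.
n6 n9 (3): add — endpoints in different components.
n5 n9 (5): add — endpoints in different components.
n8 n9 (5): add — endpoints in different components.
n7 n9 (8): skip — n9 and n7 already connected.
n1 n7 (9): add — endpoints in different components.
MST edges: n3 n6, n3 n7, n6 n9, n5 n9, n8 n9, n1 n7; total weight 1+1+3+5+5+9 = 24.

24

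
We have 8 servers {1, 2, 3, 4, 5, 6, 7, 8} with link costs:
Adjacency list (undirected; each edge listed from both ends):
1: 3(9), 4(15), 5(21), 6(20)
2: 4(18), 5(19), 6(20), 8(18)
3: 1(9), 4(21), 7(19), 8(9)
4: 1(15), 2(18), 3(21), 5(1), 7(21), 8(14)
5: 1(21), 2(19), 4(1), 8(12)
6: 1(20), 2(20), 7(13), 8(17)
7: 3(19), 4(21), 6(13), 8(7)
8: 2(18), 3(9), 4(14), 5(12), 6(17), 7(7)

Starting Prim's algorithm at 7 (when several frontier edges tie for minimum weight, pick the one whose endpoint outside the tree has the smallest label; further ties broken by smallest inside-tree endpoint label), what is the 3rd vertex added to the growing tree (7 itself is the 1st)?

Prim, starting at 7.
Step 1: cheapest edge leaving the tree is 7-8 (7); add 8.
Step 2: cheapest edge leaving the tree is 3-8 (9); add 3.
Step 3: cheapest edge leaving the tree is 1-3 (9); add 1.
Step 4: cheapest edge leaving the tree is 5-8 (12); add 5.
Step 5: cheapest edge leaving the tree is 4-5 (1); add 4.
Step 6: cheapest edge leaving the tree is 6-7 (13); add 6.
Step 7: cheapest edge leaving the tree is 2-4 (18); add 2.
Vertex order: 7, 8, 3, 1, 5, 4, 6, 2. The 3rd vertex is 3.

3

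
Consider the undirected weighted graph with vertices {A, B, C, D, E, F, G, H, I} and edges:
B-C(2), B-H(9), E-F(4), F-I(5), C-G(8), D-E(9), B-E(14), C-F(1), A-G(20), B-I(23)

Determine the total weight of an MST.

Prim's algorithm from A:
Step 1: cheapest edge leaving the tree is A-G (20); add G.
Step 2: cheapest edge leaving the tree is C-G (8); add C.
Step 3: cheapest edge leaving the tree is C-F (1); add F.
Step 4: cheapest edge leaving the tree is B-C (2); add B.
Step 5: cheapest edge leaving the tree is E-F (4); add E.
Step 6: cheapest edge leaving the tree is F-I (5); add I.
Step 7: cheapest edge leaving the tree is D-E (9); add D.
Step 8: cheapest edge leaving the tree is B-H (9); add H.
MST edges: A-G, C-G, C-F, B-C, E-F, F-I, D-E, B-H; total weight 20+8+1+2+4+5+9+9 = 58.

58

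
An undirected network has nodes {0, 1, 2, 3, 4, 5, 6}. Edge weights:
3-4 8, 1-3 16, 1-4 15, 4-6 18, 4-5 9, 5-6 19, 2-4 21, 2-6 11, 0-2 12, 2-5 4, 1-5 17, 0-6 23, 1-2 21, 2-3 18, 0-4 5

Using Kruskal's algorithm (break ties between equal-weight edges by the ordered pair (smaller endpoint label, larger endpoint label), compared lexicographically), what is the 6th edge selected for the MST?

1-4

Kruskal: consider edges lightest-first.
2-5 (4): add. Components now {0} {1} {2,5} {3} {4} {6}
0-4 (5): add. Components now {0,4} {1} {2,5} {3} {6}
3-4 (8): add. Components now {0,3,4} {1} {2,5} {6}
4-5 (9): add. Components now {0,2,3,4,5} {1} {6}
2-6 (11): add. Components now {0,2,3,4,5,6} {1}
0-2 (12): skip — 0 and 2 already connected.
1-4 (15): add. Components now {0,1,2,3,4,5,6}
The 6th edge added is 1-4.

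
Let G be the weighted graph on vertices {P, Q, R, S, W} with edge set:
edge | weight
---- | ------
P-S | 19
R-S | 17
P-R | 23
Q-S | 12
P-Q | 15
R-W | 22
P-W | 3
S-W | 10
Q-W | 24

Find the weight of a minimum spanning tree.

Kruskal's algorithm — process edges by increasing weight (ties by edge label):
P-W (3): add — endpoints in different components.
S-W (10): add — endpoints in different components.
Q-S (12): add — endpoints in different components.
P-Q (15): skip — P and Q already connected.
R-S (17): add — endpoints in different components.
MST edges: P-W, S-W, Q-S, R-S; total weight 3+10+12+17 = 42.

42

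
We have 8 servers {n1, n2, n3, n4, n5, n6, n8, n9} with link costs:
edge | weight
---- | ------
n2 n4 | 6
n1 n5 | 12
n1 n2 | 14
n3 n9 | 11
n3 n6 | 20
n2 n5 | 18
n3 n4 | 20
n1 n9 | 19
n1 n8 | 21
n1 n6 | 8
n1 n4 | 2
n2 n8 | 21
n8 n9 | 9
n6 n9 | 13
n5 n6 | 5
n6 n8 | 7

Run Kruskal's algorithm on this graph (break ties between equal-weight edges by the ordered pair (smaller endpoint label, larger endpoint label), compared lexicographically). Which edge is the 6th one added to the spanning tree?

Kruskal: consider edges lightest-first.
n1 n4 (2): add — endpoints in different components.
n5 n6 (5): add — endpoints in different components.
n2 n4 (6): add — endpoints in different components.
n6 n8 (7): add — endpoints in different components.
n1 n6 (8): add — endpoints in different components.
n8 n9 (9): add — endpoints in different components.
n3 n9 (11): add — endpoints in different components.
The 6th edge added is n8 n9.

n8-n9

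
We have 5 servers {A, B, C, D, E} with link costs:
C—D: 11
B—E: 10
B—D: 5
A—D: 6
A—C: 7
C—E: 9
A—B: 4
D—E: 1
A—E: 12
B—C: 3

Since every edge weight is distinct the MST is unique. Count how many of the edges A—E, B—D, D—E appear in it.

Kruskal: consider edges lightest-first.
D—E (1): add. Components now {A} {B} {C} {D,E}
B—C (3): add. Components now {A} {B,C} {D,E}
A—B (4): add. Components now {A,B,C} {D,E}
B—D (5): add. Components now {A,B,C,D,E}
MST edge set: {D—E, B—C, A—B, B—D}.
Of the listed edges, {B—D, D—E} are in the MST → 2.

2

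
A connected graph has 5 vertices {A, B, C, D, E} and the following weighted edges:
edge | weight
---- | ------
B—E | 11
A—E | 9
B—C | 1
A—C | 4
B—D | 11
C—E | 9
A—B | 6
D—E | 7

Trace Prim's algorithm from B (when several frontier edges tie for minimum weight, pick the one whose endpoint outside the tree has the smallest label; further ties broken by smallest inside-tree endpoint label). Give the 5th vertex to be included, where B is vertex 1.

D

Prim's algorithm from B:
Step 1: cheapest edge leaving the tree is B—C (1); add C.
Step 2: cheapest edge leaving the tree is A—C (4); add A.
Step 3: cheapest edge leaving the tree is A—E (9); add E.
Step 4: cheapest edge leaving the tree is D—E (7); add D.
Vertex order: B, C, A, E, D. The 5th vertex is D.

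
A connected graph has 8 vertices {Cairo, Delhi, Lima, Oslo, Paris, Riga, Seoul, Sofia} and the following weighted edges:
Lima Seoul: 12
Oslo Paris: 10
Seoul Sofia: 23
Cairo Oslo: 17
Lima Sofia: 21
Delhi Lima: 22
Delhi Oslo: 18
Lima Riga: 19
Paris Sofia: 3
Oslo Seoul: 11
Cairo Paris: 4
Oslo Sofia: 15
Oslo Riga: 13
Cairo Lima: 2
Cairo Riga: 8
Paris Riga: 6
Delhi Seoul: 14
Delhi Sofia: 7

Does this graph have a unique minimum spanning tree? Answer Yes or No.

Sort edges by weight, then run Kruskal:
Cairo Lima (2): add — endpoints in different components.
Paris Sofia (3): add — endpoints in different components.
Cairo Paris (4): add — endpoints in different components.
Paris Riga (6): add — endpoints in different components.
Delhi Sofia (7): add — endpoints in different components.
Cairo Riga (8): skip — Cairo and Riga already connected.
Oslo Paris (10): add — endpoints in different components.
Oslo Seoul (11): add — endpoints in different components.
Every non-tree edge has weight strictly greater than the heaviest edge on the tree path between its endpoints, so the MST is unique.

Yes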